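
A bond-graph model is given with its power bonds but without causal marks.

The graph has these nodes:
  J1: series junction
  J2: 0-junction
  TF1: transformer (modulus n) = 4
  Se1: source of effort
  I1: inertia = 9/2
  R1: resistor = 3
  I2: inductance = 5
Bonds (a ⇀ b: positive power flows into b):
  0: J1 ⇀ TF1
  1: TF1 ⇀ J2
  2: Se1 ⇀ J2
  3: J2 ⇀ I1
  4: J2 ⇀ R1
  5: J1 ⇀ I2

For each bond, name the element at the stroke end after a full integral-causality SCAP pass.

β0 |J1
β1 |TF1
β2 |J2
β3 |I1
β4 |R1
β5 |I2

#2 stroke at J2  (source Se1 imposes e)
#1 stroke at TF1  (J2 effort already set via bond 2)
#3 stroke at I1  (0-jn J2 has e-setter on 2)
#4 stroke at R1  (J2: bond 2 brought effort, rest push out)
#0 stroke at J1  (TF TF1: opposite of bond 1)
#5 stroke at I2  (J1: last free bond brings flow in)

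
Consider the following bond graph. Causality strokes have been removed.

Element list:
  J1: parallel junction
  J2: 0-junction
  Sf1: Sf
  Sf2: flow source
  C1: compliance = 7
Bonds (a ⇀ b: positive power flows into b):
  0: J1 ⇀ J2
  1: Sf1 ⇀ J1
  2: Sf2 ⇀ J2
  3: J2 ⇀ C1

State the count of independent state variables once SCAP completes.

b1 stroke→Sf1  (Sf1: flow source, stroke at near end)
b2 stroke→Sf2  (Sf2 (Sf) sets flow on bond)
b0 stroke→J1  (closing 0-jn rule on J1)
b3 stroke→J2  (J2: last free bond brings effort in)

1  (C1 all integral)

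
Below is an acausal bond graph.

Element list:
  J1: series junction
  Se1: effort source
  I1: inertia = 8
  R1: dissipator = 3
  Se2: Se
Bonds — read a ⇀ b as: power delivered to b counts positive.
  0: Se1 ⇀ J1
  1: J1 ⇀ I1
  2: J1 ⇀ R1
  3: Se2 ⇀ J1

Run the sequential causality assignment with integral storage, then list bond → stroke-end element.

#0 →J1  (Se1 (Se) sets effort on bond)
#3 →J1  (Se2: effort source, stroke at far end)
#1 →I1  (prefer integral on I1)
#2 →J1  (J1 flow already set via bond 1)

b0 →J1
b1 →I1
b2 →J1
b3 →J1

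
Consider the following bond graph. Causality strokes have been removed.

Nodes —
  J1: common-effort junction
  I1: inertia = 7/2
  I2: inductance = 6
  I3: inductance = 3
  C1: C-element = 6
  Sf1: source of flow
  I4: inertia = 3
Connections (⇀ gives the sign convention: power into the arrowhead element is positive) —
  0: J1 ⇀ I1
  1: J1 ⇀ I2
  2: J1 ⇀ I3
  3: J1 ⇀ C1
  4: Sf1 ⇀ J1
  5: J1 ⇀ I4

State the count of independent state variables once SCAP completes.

5  (C1, I1, I2, I3, I4 all integral)

b4 stroke at Sf1  (Sf1 (Sf) sets flow on bond)
b0 stroke at I1  (I1 outputs flow p/I1)
b1 stroke at I2  (I2 outputs flow p/I2)
b2 stroke at I3  (I3 outputs flow p/I3)
b3 stroke at J1  (prefer integral on C1)
b5 stroke at I4  (common-e at J1 fixed by 3)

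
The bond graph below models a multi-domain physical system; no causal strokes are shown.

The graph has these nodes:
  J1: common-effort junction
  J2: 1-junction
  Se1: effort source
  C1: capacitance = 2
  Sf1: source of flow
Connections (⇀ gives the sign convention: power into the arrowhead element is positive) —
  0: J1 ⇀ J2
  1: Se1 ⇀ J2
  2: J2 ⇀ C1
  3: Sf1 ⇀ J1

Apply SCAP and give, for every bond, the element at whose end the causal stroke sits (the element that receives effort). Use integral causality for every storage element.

#0 |J1
#1 |J2
#2 |J2
#3 |Sf1

#1 stroke at J2  (Se1 (Se) sets effort on bond)
#3 stroke at Sf1  (source Sf1 imposes f)
#0 stroke at J1  (J1: last free bond brings effort in)
#2 stroke at J2  (J2: bond 0 brought flow, rest push out)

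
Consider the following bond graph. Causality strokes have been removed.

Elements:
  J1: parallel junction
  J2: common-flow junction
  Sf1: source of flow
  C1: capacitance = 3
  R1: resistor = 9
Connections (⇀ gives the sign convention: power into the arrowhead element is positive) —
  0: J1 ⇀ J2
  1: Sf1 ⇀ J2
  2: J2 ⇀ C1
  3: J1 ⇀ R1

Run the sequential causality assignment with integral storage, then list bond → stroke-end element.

bond 1 stroke→Sf1  (Sf1 fixes flow; stroke at Sf1)
bond 0 stroke→J2  (J2: bond 1 brought flow, rest push out)
bond 2 stroke→J2  (J2 flow already set via bond 1)
bond 3 stroke→J1  (only one effort-in slot at J1)

bond 0 stroke at J2
bond 1 stroke at Sf1
bond 2 stroke at J2
bond 3 stroke at J1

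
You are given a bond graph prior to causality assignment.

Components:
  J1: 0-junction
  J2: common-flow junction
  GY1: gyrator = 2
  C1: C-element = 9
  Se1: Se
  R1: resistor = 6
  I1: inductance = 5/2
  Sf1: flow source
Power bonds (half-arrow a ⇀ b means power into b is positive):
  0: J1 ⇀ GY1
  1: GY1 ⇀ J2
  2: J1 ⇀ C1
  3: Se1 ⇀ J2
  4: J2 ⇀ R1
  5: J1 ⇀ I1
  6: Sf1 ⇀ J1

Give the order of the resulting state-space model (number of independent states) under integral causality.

2  (C1, I1 all integral)

b3 |J2  (Se1 fixes effort; stroke away)
b6 |Sf1  (Sf1 (Sf) sets flow on bond)
b2 |J1  (prefer integral on C1)
b0 |GY1  (common-e at J1 fixed by 2)
b5 |I1  (J1 effort already set via bond 2)
b1 |GY1  (GY GY1: same side as bond 0)
b4 |J2  (common-f at J2 fixed by 1)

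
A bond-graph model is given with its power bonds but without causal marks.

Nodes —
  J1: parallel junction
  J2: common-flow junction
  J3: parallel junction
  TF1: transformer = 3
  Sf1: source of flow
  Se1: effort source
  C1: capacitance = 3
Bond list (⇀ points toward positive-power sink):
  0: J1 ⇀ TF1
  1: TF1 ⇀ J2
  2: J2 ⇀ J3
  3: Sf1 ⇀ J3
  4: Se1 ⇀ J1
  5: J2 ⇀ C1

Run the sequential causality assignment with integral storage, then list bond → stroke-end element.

b0 stroke→TF1
b1 stroke→J2
b2 stroke→J3
b3 stroke→Sf1
b4 stroke→J1
b5 stroke→J2

b3 |Sf1  (Sf1: flow source, stroke at near end)
b4 |J1  (source Se1 imposes e)
b0 |TF1  (J1: bond 4 brought effort, rest push out)
b2 |J3  (J3: last free bond brings effort in)
b1 |J2  (through TF1, causality passes straight; one stroke at TF1)
b5 |J2  (common-f at J2 fixed by 2)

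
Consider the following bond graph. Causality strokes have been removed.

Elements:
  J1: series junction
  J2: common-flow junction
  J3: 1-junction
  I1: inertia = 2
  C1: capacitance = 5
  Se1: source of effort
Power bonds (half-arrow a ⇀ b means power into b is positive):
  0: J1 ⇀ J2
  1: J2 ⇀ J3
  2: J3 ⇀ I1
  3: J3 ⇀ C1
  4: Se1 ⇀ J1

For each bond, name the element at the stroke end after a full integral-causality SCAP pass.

bond 0 |J2
bond 1 |J3
bond 2 |I1
bond 3 |J3
bond 4 |J1

β4 stroke→J1  (Se1 fixes effort; stroke away)
β0 stroke→J2  (closing 1-jn rule on J1)
β1 stroke→J3  (J2 needs exactly one f-in)
β2 stroke→I1  (I1 outputs flow p/I1)
β3 stroke→J3  (common-f at J3 fixed by 2)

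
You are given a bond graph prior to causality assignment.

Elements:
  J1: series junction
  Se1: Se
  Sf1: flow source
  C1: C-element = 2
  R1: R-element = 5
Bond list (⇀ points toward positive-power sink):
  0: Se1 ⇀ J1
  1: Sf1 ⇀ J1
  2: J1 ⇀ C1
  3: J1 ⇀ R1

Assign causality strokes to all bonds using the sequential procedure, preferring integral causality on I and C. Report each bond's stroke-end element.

b0 stroke at J1  (Se1 (Se) sets effort on bond)
b1 stroke at Sf1  (Sf1 fixes flow; stroke at Sf1)
b2 stroke at J1  (J1 flow already set via bond 1)
b3 stroke at J1  (J1: bond 1 brought flow, rest push out)

b0 stroke→J1
b1 stroke→Sf1
b2 stroke→J1
b3 stroke→J1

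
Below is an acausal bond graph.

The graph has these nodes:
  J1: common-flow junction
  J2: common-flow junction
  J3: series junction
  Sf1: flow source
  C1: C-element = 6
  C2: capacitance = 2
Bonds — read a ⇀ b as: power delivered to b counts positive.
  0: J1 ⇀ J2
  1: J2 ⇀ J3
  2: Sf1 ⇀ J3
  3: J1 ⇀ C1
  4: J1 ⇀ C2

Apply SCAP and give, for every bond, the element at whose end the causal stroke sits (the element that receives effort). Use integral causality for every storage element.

β0 |J2
β1 |J3
β2 |Sf1
β3 |J1
β4 |J1

b2 |Sf1  (source Sf1 imposes f)
b1 |J3  (1-jn J3 has f-setter on 2)
b0 |J2  (J2 flow already set via bond 1)
b3 |J1  (J1: bond 0 brought flow, rest push out)
b4 |J1  (J1: bond 0 brought flow, rest push out)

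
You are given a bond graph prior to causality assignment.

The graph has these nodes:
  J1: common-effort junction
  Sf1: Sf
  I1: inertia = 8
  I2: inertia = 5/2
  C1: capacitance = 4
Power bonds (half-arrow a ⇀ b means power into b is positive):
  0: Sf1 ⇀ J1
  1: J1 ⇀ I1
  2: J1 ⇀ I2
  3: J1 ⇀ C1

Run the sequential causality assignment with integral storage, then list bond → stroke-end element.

b0 stroke at Sf1  (Sf1: flow source, stroke at near end)
b1 stroke at I1  (I1 outputs flow p/I1)
b2 stroke at I2  (prefer integral on I2)
b3 stroke at J1  (only one effort-in slot at J1)

b0 |Sf1
b1 |I1
b2 |I2
b3 |J1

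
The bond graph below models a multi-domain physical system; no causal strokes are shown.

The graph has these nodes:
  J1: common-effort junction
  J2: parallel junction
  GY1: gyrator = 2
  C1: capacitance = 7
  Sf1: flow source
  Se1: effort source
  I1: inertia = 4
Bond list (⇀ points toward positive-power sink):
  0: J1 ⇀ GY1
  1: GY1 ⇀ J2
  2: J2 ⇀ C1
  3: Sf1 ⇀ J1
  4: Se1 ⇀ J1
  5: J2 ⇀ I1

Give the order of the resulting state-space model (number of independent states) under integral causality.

2  (C1, I1 all integral)

β3 stroke at Sf1  (source Sf1 imposes f)
β4 stroke at J1  (source Se1 imposes e)
β0 stroke at GY1  (common-e at J1 fixed by 4)
β1 stroke at GY1  (GY GY1: same side as bond 0)
β2 stroke at J2  (C1: C, integral causality)
β5 stroke at I1  (0-jn J2 has e-setter on 2)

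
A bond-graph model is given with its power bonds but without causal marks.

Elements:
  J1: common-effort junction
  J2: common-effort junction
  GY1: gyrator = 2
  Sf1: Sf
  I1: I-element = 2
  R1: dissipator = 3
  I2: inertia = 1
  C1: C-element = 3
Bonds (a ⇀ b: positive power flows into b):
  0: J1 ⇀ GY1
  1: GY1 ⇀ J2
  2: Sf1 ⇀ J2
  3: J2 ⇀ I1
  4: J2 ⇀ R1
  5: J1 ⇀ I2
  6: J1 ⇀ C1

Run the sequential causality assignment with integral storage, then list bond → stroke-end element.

β0 →GY1
β1 →GY1
β2 →Sf1
β3 →I1
β4 →J2
β5 →I2
β6 →J1

bond 2 stroke at Sf1  (Sf1: flow source, stroke at near end)
bond 3 stroke at I1  (I1: I, integral causality)
bond 5 stroke at I2  (I2 outputs flow p/I2)
bond 6 stroke at J1  (C1 outputs effort q/C1)
bond 0 stroke at GY1  (J1: bond 6 brought effort, rest push out)
bond 1 stroke at GY1  (GY1 both-in/both-out from 0)
bond 4 stroke at J2  (closing 0-jn rule on J2)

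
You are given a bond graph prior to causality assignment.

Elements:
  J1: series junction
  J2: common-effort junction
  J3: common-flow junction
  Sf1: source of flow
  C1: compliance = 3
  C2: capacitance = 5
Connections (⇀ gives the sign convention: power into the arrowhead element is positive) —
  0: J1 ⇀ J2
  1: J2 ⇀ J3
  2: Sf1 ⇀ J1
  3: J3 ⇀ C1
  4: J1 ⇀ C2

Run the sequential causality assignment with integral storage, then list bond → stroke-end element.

bond 2 stroke→Sf1  (Sf1 (Sf) sets flow on bond)
bond 0 stroke→J1  (1-jn J1 has f-setter on 2)
bond 4 stroke→J1  (J1: bond 2 brought flow, rest push out)
bond 1 stroke→J2  (only one effort-in slot at J2)
bond 3 stroke→J3  (1-jn J3 has f-setter on 1)

#0 |J1
#1 |J2
#2 |Sf1
#3 |J3
#4 |J1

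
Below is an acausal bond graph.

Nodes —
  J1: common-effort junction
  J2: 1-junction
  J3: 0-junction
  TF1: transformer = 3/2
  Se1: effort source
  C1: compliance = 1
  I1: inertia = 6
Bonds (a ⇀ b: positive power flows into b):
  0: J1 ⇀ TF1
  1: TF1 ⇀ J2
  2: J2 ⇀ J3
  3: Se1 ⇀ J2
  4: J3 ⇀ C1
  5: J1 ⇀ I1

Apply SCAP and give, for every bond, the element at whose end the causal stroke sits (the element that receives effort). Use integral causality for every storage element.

#0 stroke→J1
#1 stroke→TF1
#2 stroke→J2
#3 stroke→J2
#4 stroke→J3
#5 stroke→I1

#3 →J2  (source Se1 imposes e)
#4 →J3  (C1: C, integral causality)
#2 →J2  (J3 effort already set via bond 4)
#1 →TF1  (J2: last free bond brings flow in)
#0 →J1  (TF1 one-in-one-out from 1)
#5 →I1  (0-jn J1 has e-setter on 0)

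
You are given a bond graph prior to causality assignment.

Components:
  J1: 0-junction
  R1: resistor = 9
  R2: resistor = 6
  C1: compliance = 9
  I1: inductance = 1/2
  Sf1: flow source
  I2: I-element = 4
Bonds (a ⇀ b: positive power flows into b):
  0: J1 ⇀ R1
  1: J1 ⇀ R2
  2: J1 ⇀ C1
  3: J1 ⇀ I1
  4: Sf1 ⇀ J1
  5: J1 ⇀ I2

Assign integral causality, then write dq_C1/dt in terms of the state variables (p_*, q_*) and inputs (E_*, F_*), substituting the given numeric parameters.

β4 →Sf1  (Sf1 (Sf) sets flow on bond)
β2 →J1  (C1 integral (e out))
β0 →R1  (0-jn J1 has e-setter on 2)
β1 →R2  (J1: bond 2 brought effort, rest push out)
β3 →I1  (J1 effort already set via bond 2)
β5 →I2  (common-e at J1 fixed by 2)

dq_C1/dt = F_Sf1 - 2*p_I1 - p_I2/4 - 5*q_C1/162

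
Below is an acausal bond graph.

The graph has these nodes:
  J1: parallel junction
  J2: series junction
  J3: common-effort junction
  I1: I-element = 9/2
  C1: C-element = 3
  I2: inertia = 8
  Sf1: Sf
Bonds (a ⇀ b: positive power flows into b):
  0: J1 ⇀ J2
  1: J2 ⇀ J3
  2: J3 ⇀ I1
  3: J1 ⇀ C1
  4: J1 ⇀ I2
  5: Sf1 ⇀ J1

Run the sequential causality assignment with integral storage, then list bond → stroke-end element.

bond 0 stroke→J2
bond 1 stroke→J3
bond 2 stroke→I1
bond 3 stroke→J1
bond 4 stroke→I2
bond 5 stroke→Sf1

β5 |Sf1  (Sf1 (Sf) sets flow on bond)
β2 |I1  (I1 integral (f out))
β1 |J3  (J3: last free bond brings effort in)
β0 |J2  (common-f at J2 fixed by 1)
β3 |J1  (C1 outputs effort q/C1)
β4 |I2  (common-e at J1 fixed by 3)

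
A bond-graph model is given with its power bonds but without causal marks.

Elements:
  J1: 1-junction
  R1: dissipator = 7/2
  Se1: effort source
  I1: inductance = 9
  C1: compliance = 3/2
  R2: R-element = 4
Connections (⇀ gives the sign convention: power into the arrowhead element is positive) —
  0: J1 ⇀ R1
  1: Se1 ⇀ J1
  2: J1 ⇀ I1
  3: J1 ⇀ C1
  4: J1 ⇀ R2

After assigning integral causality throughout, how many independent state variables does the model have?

2  (C1, I1 all integral)

bond 1 stroke→J1  (source Se1 imposes e)
bond 2 stroke→I1  (prefer integral on I1)
bond 0 stroke→J1  (J1 flow already set via bond 2)
bond 3 stroke→J1  (1-jn J1 has f-setter on 2)
bond 4 stroke→J1  (common-f at J1 fixed by 2)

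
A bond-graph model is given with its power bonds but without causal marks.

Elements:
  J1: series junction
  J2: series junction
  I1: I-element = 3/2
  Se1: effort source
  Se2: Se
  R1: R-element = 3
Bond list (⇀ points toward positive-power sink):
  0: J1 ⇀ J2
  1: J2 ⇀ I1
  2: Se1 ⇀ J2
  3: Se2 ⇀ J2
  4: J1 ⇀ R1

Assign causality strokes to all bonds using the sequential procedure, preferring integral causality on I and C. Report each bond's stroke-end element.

β2 stroke at J2  (Se1 fixes effort; stroke away)
β3 stroke at J2  (source Se2 imposes e)
β1 stroke at I1  (I1: I, integral causality)
β0 stroke at J2  (J2: bond 1 brought flow, rest push out)
β4 stroke at J1  (common-f at J1 fixed by 0)

bond 0 stroke→J2
bond 1 stroke→I1
bond 2 stroke→J2
bond 3 stroke→J2
bond 4 stroke→J1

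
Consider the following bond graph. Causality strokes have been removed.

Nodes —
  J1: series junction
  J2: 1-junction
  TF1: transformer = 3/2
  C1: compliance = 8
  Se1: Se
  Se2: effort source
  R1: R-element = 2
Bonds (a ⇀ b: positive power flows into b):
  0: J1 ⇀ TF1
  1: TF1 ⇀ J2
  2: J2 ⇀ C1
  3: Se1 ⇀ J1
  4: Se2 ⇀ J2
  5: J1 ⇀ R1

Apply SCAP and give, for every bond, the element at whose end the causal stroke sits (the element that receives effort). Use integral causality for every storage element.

#3 →J1  (source Se1 imposes e)
#4 →J2  (Se2: effort source, stroke at far end)
#2 →J2  (C1 outputs effort q/C1)
#1 →TF1  (J2 needs exactly one f-in)
#0 →J1  (TF1: transformer flips bond 1)
#5 →R1  (only one flow-in slot at J1)

β0 stroke at J1
β1 stroke at TF1
β2 stroke at J2
β3 stroke at J1
β4 stroke at J2
β5 stroke at R1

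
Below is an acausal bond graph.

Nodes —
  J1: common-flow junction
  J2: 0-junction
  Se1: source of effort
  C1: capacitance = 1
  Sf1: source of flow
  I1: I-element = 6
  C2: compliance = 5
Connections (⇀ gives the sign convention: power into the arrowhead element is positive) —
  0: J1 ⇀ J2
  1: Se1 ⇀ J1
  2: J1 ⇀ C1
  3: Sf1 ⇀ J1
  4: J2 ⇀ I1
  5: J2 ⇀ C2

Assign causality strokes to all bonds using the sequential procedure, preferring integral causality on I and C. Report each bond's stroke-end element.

b0 |J1
b1 |J1
b2 |J1
b3 |Sf1
b4 |I1
b5 |J2

b1 |J1  (source Se1 imposes e)
b3 |Sf1  (Sf1 (Sf) sets flow on bond)
b0 |J1  (common-f at J1 fixed by 3)
b2 |J1  (1-jn J1 has f-setter on 3)
b4 |I1  (I1 outputs flow p/I1)
b5 |J2  (J2 needs exactly one e-in)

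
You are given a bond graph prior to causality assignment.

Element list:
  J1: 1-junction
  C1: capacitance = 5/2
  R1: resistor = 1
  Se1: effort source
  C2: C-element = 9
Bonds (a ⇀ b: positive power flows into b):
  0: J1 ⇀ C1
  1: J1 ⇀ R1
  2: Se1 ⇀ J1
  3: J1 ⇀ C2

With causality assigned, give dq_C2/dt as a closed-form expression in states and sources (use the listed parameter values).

dq_C2/dt = E_Se1 - 2*q_C1/5 - q_C2/9

b2 stroke→J1  (source Se1 imposes e)
b0 stroke→J1  (C1: C, integral causality)
b3 stroke→J1  (C2: C, integral causality)
b1 stroke→R1  (only one flow-in slot at J1)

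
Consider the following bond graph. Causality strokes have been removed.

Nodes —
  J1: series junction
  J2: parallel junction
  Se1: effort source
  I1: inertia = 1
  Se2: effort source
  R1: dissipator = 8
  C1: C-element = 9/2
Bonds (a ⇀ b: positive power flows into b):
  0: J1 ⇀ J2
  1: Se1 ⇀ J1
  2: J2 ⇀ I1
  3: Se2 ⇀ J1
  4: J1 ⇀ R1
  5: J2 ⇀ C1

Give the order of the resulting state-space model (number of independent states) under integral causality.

#1 stroke→J1  (source Se1 imposes e)
#3 stroke→J1  (Se2: effort source, stroke at far end)
#2 stroke→I1  (I1 outputs flow p/I1)
#5 stroke→J2  (C1: C, integral causality)
#0 stroke→J1  (0-jn J2 has e-setter on 5)
#4 stroke→R1  (only one flow-in slot at J1)

2  (C1, I1 all integral)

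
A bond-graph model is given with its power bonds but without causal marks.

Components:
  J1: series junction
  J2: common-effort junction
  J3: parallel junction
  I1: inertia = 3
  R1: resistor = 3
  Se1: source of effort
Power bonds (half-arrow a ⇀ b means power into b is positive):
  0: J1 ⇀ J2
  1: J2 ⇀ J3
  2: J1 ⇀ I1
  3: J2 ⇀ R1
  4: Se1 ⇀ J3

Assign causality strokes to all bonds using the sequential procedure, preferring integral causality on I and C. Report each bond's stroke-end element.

bond 0 stroke→J1
bond 1 stroke→J2
bond 2 stroke→I1
bond 3 stroke→R1
bond 4 stroke→J3

b4 |J3  (Se1 (Se) sets effort on bond)
b1 |J2  (common-e at J3 fixed by 4)
b0 |J1  (J2: bond 1 brought effort, rest push out)
b3 |R1  (J2 effort already set via bond 1)
b2 |I1  (closing 1-jn rule on J1)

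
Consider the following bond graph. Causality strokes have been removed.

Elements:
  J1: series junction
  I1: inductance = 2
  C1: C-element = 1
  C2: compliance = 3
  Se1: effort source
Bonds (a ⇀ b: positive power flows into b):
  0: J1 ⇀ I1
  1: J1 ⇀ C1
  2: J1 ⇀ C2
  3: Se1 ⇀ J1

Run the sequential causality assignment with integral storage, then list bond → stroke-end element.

bond 3 stroke at J1  (Se1 fixes effort; stroke away)
bond 0 stroke at I1  (prefer integral on I1)
bond 1 stroke at J1  (J1: bond 0 brought flow, rest push out)
bond 2 stroke at J1  (J1: bond 0 brought flow, rest push out)

b0 stroke at I1
b1 stroke at J1
b2 stroke at J1
b3 stroke at J1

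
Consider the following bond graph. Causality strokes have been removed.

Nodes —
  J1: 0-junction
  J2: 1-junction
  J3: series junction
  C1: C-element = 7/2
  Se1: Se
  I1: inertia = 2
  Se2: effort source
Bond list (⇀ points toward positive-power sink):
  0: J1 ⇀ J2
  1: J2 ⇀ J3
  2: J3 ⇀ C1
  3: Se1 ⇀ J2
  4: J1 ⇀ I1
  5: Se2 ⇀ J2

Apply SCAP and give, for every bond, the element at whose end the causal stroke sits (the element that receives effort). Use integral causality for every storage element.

β3 |J2  (Se1: effort source, stroke at far end)
β5 |J2  (source Se2 imposes e)
β2 |J3  (C1: C, integral causality)
β1 |J2  (closing 1-jn rule on J3)
β0 |J1  (closing 1-jn rule on J2)
β4 |I1  (0-jn J1 has e-setter on 0)

#0 stroke at J1
#1 stroke at J2
#2 stroke at J3
#3 stroke at J2
#4 stroke at I1
#5 stroke at J2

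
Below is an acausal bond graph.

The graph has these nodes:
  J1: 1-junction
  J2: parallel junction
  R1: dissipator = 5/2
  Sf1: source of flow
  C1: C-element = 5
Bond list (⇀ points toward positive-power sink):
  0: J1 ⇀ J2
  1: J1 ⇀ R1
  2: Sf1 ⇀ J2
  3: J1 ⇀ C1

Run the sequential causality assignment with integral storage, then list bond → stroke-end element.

b0 stroke→J2
b1 stroke→J1
b2 stroke→Sf1
b3 stroke→J1

b2 stroke→Sf1  (Sf1: flow source, stroke at near end)
b0 stroke→J2  (only one effort-in slot at J2)
b1 stroke→J1  (common-f at J1 fixed by 0)
b3 stroke→J1  (J1 flow already set via bond 0)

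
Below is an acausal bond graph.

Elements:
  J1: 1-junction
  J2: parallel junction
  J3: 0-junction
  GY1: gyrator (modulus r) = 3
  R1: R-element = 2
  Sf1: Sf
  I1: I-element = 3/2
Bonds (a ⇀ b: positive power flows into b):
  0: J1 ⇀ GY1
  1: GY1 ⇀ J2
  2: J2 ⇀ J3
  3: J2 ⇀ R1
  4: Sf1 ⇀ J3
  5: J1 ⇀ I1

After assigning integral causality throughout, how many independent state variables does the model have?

1  (I1 all integral)

bond 4 |Sf1  (Sf1 (Sf) sets flow on bond)
bond 2 |J3  (J3 needs exactly one e-in)
bond 5 |I1  (I1 integral (f out))
bond 0 |J1  (J1 flow already set via bond 5)
bond 1 |J2  (GY GY1: same side as bond 0)
bond 3 |R1  (common-e at J2 fixed by 1)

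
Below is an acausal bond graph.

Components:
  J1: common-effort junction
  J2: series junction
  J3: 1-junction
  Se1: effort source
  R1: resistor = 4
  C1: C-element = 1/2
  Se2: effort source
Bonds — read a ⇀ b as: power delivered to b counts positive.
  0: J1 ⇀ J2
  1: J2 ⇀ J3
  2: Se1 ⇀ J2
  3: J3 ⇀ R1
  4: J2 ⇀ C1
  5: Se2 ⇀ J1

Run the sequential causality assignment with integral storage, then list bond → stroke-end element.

#0 stroke at J2
#1 stroke at J3
#2 stroke at J2
#3 stroke at R1
#4 stroke at J2
#5 stroke at J1

β2 stroke at J2  (Se1 (Se) sets effort on bond)
β5 stroke at J1  (source Se2 imposes e)
β0 stroke at J2  (common-e at J1 fixed by 5)
β4 stroke at J2  (prefer integral on C1)
β1 stroke at J3  (closing 1-jn rule on J2)
β3 stroke at R1  (only one flow-in slot at J3)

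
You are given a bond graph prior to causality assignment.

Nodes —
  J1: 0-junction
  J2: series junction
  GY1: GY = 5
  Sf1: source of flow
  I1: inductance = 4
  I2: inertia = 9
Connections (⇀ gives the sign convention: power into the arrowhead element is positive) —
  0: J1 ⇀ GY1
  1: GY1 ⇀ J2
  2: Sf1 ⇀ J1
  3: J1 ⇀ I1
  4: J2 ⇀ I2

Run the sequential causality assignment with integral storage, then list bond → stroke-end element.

#2 |Sf1  (Sf1 (Sf) sets flow on bond)
#3 |I1  (I1 integral (f out))
#0 |J1  (only one effort-in slot at J1)
#1 |J2  (GY GY1: same side as bond 0)
#4 |I2  (J2 needs exactly one f-in)

bond 0 stroke at J1
bond 1 stroke at J2
bond 2 stroke at Sf1
bond 3 stroke at I1
bond 4 stroke at I2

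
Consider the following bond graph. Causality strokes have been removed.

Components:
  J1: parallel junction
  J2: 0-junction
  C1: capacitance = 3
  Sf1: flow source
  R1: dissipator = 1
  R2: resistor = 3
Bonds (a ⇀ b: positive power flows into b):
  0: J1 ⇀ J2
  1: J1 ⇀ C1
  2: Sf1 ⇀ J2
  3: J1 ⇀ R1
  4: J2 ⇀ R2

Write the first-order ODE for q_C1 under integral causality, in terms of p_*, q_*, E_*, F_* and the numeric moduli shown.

dq_C1/dt = F_Sf1 - 4*q_C1/9

β2 |Sf1  (source Sf1 imposes f)
β1 |J1  (C1: C, integral causality)
β0 |J2  (J1: bond 1 brought effort, rest push out)
β3 |R1  (0-jn J1 has e-setter on 1)
β4 |R2  (J2: bond 0 brought effort, rest push out)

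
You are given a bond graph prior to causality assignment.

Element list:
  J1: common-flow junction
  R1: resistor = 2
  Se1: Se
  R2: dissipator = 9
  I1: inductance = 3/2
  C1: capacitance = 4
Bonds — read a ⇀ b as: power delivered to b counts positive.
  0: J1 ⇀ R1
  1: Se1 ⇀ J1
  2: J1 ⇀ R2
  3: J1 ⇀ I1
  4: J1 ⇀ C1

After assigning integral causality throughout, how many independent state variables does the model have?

2  (C1, I1 all integral)

b1 stroke→J1  (Se1 (Se) sets effort on bond)
b3 stroke→I1  (prefer integral on I1)
b0 stroke→J1  (J1: bond 3 brought flow, rest push out)
b2 stroke→J1  (J1 flow already set via bond 3)
b4 stroke→J1  (1-jn J1 has f-setter on 3)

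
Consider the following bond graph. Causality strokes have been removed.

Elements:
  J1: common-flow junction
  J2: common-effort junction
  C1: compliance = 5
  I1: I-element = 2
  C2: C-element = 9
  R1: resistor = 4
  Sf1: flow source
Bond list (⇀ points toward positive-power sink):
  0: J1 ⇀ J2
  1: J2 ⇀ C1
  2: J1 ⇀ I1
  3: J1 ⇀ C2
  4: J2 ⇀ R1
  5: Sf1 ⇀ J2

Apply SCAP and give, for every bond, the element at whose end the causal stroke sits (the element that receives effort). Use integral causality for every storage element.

β0 |J1
β1 |J2
β2 |I1
β3 |J1
β4 |R1
β5 |Sf1

b5 stroke at Sf1  (source Sf1 imposes f)
b1 stroke at J2  (C1: C, integral causality)
b0 stroke at J1  (J2: bond 1 brought effort, rest push out)
b4 stroke at R1  (J2: bond 1 brought effort, rest push out)
b2 stroke at I1  (I1: I, integral causality)
b3 stroke at J1  (common-f at J1 fixed by 2)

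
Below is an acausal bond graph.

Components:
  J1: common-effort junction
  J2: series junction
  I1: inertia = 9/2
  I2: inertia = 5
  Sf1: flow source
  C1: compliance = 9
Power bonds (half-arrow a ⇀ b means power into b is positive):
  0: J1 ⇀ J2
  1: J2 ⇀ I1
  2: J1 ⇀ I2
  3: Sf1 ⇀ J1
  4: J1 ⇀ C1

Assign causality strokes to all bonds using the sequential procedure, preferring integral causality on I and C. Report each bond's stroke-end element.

β3 |Sf1  (Sf1 (Sf) sets flow on bond)
β1 |I1  (prefer integral on I1)
β0 |J2  (common-f at J2 fixed by 1)
β2 |I2  (I2 outputs flow p/I2)
β4 |J1  (only one effort-in slot at J1)

#0 →J2
#1 →I1
#2 →I2
#3 →Sf1
#4 →J1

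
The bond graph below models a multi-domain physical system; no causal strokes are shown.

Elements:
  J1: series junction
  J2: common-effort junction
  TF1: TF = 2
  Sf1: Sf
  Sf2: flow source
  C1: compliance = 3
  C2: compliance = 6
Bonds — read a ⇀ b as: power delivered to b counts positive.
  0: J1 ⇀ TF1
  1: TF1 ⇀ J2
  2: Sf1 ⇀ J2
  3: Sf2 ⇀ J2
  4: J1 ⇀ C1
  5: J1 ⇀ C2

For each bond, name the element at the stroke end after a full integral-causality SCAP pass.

β0 →TF1
β1 →J2
β2 →Sf1
β3 →Sf2
β4 →J1
β5 →J1

bond 2 |Sf1  (source Sf1 imposes f)
bond 3 |Sf2  (Sf2 fixes flow; stroke at Sf2)
bond 1 |J2  (only one effort-in slot at J2)
bond 0 |TF1  (TF1: transformer flips bond 1)
bond 4 |J1  (1-jn J1 has f-setter on 0)
bond 5 |J1  (J1 flow already set via bond 0)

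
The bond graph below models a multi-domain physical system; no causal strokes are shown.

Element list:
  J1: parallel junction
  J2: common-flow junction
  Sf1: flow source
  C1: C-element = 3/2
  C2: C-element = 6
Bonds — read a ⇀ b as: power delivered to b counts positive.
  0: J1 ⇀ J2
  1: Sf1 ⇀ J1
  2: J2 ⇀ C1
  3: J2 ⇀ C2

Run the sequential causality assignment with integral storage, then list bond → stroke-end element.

#0 stroke→J1
#1 stroke→Sf1
#2 stroke→J2
#3 stroke→J2

bond 1 stroke at Sf1  (Sf1 (Sf) sets flow on bond)
bond 0 stroke at J1  (only one effort-in slot at J1)
bond 2 stroke at J2  (J2 flow already set via bond 0)
bond 3 stroke at J2  (J2 flow already set via bond 0)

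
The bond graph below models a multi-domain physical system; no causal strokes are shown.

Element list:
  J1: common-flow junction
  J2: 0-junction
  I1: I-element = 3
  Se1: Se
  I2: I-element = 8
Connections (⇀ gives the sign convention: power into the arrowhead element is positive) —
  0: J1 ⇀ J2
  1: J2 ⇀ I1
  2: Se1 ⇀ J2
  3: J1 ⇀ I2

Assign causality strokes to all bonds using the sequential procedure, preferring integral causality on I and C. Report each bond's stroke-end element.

#0 stroke→J1
#1 stroke→I1
#2 stroke→J2
#3 stroke→I2

#2 |J2  (source Se1 imposes e)
#0 |J1  (J2: bond 2 brought effort, rest push out)
#1 |I1  (J2: bond 2 brought effort, rest push out)
#3 |I2  (J1 needs exactly one f-in)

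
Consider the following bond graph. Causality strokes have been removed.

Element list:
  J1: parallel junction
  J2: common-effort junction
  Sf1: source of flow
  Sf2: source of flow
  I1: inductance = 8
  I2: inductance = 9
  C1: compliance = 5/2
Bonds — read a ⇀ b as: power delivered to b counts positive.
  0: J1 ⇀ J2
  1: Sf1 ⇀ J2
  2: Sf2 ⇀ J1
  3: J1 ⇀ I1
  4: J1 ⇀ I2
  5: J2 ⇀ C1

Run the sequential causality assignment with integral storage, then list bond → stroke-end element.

#0 |J1
#1 |Sf1
#2 |Sf2
#3 |I1
#4 |I2
#5 |J2

#1 stroke at Sf1  (Sf1 (Sf) sets flow on bond)
#2 stroke at Sf2  (source Sf2 imposes f)
#3 stroke at I1  (I1 outputs flow p/I1)
#4 stroke at I2  (prefer integral on I2)
#0 stroke at J1  (only one effort-in slot at J1)
#5 stroke at J2  (closing 0-jn rule on J2)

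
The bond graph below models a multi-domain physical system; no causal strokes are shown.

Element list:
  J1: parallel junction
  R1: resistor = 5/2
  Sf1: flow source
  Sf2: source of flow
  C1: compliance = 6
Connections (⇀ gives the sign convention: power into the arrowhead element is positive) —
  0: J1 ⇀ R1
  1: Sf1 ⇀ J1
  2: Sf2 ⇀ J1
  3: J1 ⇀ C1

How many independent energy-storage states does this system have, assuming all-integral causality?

b1 →Sf1  (source Sf1 imposes f)
b2 →Sf2  (Sf2 fixes flow; stroke at Sf2)
b3 →J1  (C1 outputs effort q/C1)
b0 →R1  (J1: bond 3 brought effort, rest push out)

1  (C1 all integral)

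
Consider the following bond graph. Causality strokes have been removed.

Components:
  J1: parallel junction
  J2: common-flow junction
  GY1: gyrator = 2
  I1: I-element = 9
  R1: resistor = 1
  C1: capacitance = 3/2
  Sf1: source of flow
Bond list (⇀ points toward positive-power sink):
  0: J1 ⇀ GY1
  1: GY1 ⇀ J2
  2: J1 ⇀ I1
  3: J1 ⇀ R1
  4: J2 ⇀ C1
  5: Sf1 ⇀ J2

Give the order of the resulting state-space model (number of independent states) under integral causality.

bond 5 →Sf1  (source Sf1 imposes f)
bond 1 →J2  (J2 flow already set via bond 5)
bond 4 →J2  (J2: bond 5 brought flow, rest push out)
bond 0 →J1  (GY GY1: same side as bond 1)
bond 2 →I1  (common-e at J1 fixed by 0)
bond 3 →R1  (common-e at J1 fixed by 0)

2  (C1, I1 all integral)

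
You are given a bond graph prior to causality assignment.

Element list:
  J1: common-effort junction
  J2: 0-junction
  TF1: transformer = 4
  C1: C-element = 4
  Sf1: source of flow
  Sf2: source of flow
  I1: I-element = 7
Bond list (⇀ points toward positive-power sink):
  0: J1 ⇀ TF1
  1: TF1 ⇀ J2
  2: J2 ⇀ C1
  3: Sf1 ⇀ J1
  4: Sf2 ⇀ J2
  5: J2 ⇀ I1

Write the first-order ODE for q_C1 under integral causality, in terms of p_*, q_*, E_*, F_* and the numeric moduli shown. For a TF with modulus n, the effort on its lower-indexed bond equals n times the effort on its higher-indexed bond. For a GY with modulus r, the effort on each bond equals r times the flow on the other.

#3 →Sf1  (source Sf1 imposes f)
#4 →Sf2  (Sf2 (Sf) sets flow on bond)
#0 →J1  (closing 0-jn rule on J1)
#1 →TF1  (TF TF1: opposite of bond 0)
#2 →J2  (C1 outputs effort q/C1)
#5 →I1  (J2: bond 2 brought effort, rest push out)

dq_C1/dt = 4*F_Sf1 + F_Sf2 - p_I1/7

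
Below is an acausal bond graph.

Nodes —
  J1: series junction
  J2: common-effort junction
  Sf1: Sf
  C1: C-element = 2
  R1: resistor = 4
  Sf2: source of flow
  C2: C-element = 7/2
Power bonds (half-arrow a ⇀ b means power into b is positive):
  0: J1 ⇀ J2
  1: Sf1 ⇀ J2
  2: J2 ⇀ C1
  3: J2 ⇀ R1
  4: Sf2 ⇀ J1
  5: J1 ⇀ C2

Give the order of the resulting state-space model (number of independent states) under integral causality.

#1 stroke→Sf1  (Sf1 (Sf) sets flow on bond)
#4 stroke→Sf2  (source Sf2 imposes f)
#0 stroke→J1  (J1 flow already set via bond 4)
#5 stroke→J1  (1-jn J1 has f-setter on 4)
#2 stroke→J2  (C1 outputs effort q/C1)
#3 stroke→R1  (common-e at J2 fixed by 2)

2  (C1, C2 all integral)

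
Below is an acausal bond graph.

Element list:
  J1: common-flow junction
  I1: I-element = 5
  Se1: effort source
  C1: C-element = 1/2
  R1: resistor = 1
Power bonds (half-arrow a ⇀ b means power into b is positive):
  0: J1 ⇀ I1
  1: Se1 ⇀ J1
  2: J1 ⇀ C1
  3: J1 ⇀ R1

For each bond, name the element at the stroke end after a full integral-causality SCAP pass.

β0 stroke→I1
β1 stroke→J1
β2 stroke→J1
β3 stroke→J1

#1 →J1  (Se1: effort source, stroke at far end)
#0 →I1  (I1 integral (f out))
#2 →J1  (common-f at J1 fixed by 0)
#3 →J1  (common-f at J1 fixed by 0)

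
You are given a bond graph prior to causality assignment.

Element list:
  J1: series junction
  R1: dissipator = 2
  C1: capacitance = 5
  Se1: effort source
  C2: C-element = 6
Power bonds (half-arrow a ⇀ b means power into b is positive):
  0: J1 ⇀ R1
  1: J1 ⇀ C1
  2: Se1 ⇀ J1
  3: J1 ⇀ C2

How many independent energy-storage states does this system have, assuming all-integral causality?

2  (C1, C2 all integral)

b2 stroke at J1  (Se1 (Se) sets effort on bond)
b1 stroke at J1  (C1 outputs effort q/C1)
b3 stroke at J1  (prefer integral on C2)
b0 stroke at R1  (only one flow-in slot at J1)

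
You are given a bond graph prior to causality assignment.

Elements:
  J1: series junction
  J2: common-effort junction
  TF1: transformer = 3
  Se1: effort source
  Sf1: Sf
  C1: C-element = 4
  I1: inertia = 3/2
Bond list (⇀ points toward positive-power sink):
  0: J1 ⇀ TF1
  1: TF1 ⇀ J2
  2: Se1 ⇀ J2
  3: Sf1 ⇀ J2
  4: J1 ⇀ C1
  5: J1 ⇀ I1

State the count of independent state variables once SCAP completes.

bond 2 |J2  (Se1 fixes effort; stroke away)
bond 3 |Sf1  (Sf1 (Sf) sets flow on bond)
bond 1 |TF1  (0-jn J2 has e-setter on 2)
bond 0 |J1  (through TF1, causality passes straight; one stroke at TF1)
bond 4 |J1  (C1 outputs effort q/C1)
bond 5 |I1  (only one flow-in slot at J1)

2  (C1, I1 all integral)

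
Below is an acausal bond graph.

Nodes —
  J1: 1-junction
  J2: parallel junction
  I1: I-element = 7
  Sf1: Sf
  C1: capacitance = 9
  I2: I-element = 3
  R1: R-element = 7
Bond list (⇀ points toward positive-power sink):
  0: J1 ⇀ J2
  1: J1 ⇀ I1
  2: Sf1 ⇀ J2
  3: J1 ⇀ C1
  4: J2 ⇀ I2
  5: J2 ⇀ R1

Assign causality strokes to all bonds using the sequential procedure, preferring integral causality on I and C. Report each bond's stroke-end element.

#2 |Sf1  (Sf1 fixes flow; stroke at Sf1)
#1 |I1  (I1 integral (f out))
#0 |J1  (1-jn J1 has f-setter on 1)
#3 |J1  (common-f at J1 fixed by 1)
#4 |I2  (prefer integral on I2)
#5 |J2  (closing 0-jn rule on J2)

β0 →J1
β1 →I1
β2 →Sf1
β3 →J1
β4 →I2
β5 →J2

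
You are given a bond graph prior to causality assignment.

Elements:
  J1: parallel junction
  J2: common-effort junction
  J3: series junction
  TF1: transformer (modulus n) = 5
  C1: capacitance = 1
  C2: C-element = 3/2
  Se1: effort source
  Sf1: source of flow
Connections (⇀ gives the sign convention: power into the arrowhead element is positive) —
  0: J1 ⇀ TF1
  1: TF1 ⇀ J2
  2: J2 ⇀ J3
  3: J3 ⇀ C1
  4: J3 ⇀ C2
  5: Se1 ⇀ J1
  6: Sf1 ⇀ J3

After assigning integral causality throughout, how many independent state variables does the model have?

bond 5 |J1  (source Se1 imposes e)
bond 6 |Sf1  (Sf1 (Sf) sets flow on bond)
bond 0 |TF1  (J1: bond 5 brought effort, rest push out)
bond 2 |J3  (J3 flow already set via bond 6)
bond 3 |J3  (J3: bond 6 brought flow, rest push out)
bond 4 |J3  (1-jn J3 has f-setter on 6)
bond 1 |J2  (TF1 one-in-one-out from 0)

2  (C1, C2 all integral)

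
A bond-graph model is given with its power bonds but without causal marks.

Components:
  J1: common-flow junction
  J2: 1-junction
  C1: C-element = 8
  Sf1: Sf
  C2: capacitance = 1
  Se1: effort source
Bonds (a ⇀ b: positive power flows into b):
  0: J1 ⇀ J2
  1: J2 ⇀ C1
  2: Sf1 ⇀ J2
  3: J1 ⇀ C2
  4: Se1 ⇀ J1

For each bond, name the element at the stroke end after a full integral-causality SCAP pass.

b0 stroke→J2
b1 stroke→J2
b2 stroke→Sf1
b3 stroke→J1
b4 stroke→J1

β2 →Sf1  (Sf1 (Sf) sets flow on bond)
β4 →J1  (source Se1 imposes e)
β0 →J2  (common-f at J2 fixed by 2)
β1 →J2  (J2 flow already set via bond 2)
β3 →J1  (1-jn J1 has f-setter on 0)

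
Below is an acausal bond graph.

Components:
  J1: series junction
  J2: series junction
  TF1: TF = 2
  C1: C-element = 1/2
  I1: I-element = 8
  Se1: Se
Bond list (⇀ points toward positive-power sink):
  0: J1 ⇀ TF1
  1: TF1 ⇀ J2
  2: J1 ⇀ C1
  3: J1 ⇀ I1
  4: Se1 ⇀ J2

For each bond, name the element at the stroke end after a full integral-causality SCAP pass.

bond 4 stroke→J2  (Se1 fixes effort; stroke away)
bond 1 stroke→TF1  (closing 1-jn rule on J2)
bond 0 stroke→J1  (TF1 one-in-one-out from 1)
bond 2 stroke→J1  (C1 integral (e out))
bond 3 stroke→I1  (J1 needs exactly one f-in)

#0 stroke→J1
#1 stroke→TF1
#2 stroke→J1
#3 stroke→I1
#4 stroke→J2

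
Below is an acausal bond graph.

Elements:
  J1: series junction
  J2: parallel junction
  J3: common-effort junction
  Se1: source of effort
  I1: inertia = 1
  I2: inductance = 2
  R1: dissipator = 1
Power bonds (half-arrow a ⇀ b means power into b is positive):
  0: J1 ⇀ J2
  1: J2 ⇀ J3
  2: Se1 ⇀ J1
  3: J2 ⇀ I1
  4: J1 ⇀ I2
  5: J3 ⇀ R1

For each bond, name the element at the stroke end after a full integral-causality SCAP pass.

β2 →J1  (Se1 fixes effort; stroke away)
β3 →I1  (I1 outputs flow p/I1)
β4 →I2  (I2 outputs flow p/I2)
β0 →J1  (common-f at J1 fixed by 4)
β1 →J2  (only one effort-in slot at J2)
β5 →J3  (J3: last free bond brings effort in)

#0 |J1
#1 |J2
#2 |J1
#3 |I1
#4 |I2
#5 |J3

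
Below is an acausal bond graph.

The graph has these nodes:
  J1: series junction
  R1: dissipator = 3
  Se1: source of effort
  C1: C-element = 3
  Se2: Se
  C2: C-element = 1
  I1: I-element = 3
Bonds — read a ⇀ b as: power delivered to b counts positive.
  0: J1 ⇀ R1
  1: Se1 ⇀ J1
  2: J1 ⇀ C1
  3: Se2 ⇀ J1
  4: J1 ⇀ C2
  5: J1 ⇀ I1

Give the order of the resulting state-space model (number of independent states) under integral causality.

b1 stroke at J1  (Se1 (Se) sets effort on bond)
b3 stroke at J1  (Se2 (Se) sets effort on bond)
b2 stroke at J1  (prefer integral on C1)
b4 stroke at J1  (C2 integral (e out))
b5 stroke at I1  (I1: I, integral causality)
b0 stroke at J1  (common-f at J1 fixed by 5)

3  (C1, C2, I1 all integral)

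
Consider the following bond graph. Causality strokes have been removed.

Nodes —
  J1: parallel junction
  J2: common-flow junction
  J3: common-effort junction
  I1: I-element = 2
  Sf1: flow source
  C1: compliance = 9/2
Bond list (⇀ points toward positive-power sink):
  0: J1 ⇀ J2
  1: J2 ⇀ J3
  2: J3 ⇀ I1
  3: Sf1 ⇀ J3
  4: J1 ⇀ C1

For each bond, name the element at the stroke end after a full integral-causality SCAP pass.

β0 |J2
β1 |J3
β2 |I1
β3 |Sf1
β4 |J1

β3 stroke→Sf1  (Sf1: flow source, stroke at near end)
β2 stroke→I1  (I1: I, integral causality)
β1 stroke→J3  (only one effort-in slot at J3)
β0 stroke→J2  (J2 flow already set via bond 1)
β4 stroke→J1  (only one effort-in slot at J1)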